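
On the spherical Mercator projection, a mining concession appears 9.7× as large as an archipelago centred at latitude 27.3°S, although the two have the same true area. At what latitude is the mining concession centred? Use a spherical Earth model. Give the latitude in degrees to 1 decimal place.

Mercator areal scale is sec²φ, so apparent-area ratio = sec²φ₁ / sec²φ₂ = cos²φ₂ / cos²φ₁.
cos²φ₂ / cos²φ₁ = 9.7  ⇒  cos φ₁ = cos 27.3° / √9.7 = 0.8886/3.114 = 0.2853.
φ₁ = arccos(0.2853) ≈ 73.4°.

73.4°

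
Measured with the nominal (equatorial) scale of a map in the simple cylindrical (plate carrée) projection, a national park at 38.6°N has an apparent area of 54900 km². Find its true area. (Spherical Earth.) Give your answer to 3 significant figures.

For the equirectangular projection with φ₀ = 0 (plate carrée), h = 1 along meridians and k = sec φ along parallels.
Areal scale = h·k = 1 × sec φ; at 38.6°, h = 1.000, k = 1.280, so h·k = 1.280.
True area = apparent / (areal scale) = 54900 / 1.280 ≈ 42900 km².

42900 km²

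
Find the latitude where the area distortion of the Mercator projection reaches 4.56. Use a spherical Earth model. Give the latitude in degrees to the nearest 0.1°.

62.1°

Mercator areal scale is sec²φ.
sec²φ = 4.56  ⇒  cos²φ = 0.2193  ⇒  cos φ = 0.4683.
φ = arccos(0.4683) ≈ 62.1°.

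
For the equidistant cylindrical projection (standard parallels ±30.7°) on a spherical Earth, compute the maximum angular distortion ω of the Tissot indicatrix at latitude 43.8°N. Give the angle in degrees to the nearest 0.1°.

10.0°

The equidistant cylindrical projection with φ₀ = 30.7° has h = 1 (meridians true) and k = cos φ₀ / cos φ along parallels.
At 43.8°: h = 1.000, k = 1.191; principal scales a = 1.191, b = 1.000.
sin(ω/2) = (a − b)/(a + b) = 0.1913/2.191 = 0.08731, so ω = 2 arcsin(0.08731) ≈ 10.0°.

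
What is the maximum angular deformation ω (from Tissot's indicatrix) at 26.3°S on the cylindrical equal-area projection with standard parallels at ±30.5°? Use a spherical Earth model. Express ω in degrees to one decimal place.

4.5°

For cylindrical equal-area with standard parallel φ₀, h = cos φ / cos φ₀ and k = cos φ₀ / cos φ, so h·k = 1.
At 26.3°: h = 1.040, k = 0.9611; principal scales a = 1.040, b = 0.9611.
sin(ω/2) = (a − b)/(a + b) = 0.07934/2.002 = 0.03964, so ω = 2 arcsin(0.03964) ≈ 4.5°.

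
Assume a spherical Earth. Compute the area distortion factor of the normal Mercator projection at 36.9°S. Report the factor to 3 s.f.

Mercator is conformal, so the point scale is isotropic: h = k = sec φ = 1/cos φ.
Areal scale = k² = sec²φ = 1/cos²(36.9°) = 1/0.7997² = 1.564.

1.56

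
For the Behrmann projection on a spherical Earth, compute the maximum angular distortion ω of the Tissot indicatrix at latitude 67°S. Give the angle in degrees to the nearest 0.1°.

The Behrmann projection is cylindrical equal-area with φ₀ = 30°. A cylindrical equal-area projection with standard parallel φ₀ has meridian scale h = cos φ / cos φ₀ and parallel scale k = cos φ₀ / cos φ (so areas are preserved, h·k = 1).
At 67°: h = 0.4512, k = 2.216; principal scales a = 2.216, b = 0.4512.
sin(ω/2) = (a − b)/(a + b) = 1.765/2.668 = 0.6617, so ω = 2 arcsin(0.6617) ≈ 82.9°.

82.9°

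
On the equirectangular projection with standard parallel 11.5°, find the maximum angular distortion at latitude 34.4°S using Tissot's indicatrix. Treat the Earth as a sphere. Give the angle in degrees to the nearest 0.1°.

In the equirectangular projection with standard parallel φ₀ = 11.5° (x = Rλ cos φ₀, y = Rφ), meridians are true-scale (h = 1) and the parallel scale is k = cos φ₀ / cos φ.
At 34.4°: h = 1.000, k = 1.188; principal scales a = 1.188, b = 1.000.
sin(ω/2) = (a − b)/(a + b) = 0.1876/2.188 = 0.08577, so ω = 2 arcsin(0.08577) ≈ 9.8°.

9.8°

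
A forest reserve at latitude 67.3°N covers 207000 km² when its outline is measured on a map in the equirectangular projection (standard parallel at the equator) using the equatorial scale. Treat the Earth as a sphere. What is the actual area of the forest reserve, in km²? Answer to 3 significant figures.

79900 km²

For the equirectangular projection with φ₀ = 0 (plate carrée), h = 1 along meridians and k = sec φ along parallels.
Areal scale = h·k = 1 × sec φ; at 67.3°, h = 1.000, k = 2.591, so h·k = 2.591.
True area = apparent / (areal scale) = 207000 / 2.591 ≈ 79900 km².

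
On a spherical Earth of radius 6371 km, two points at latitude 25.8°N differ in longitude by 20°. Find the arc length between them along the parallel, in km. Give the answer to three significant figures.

2000 km

Arc length along a parallel = R cos φ · Δλ (with Δλ in radians).
= 6371 × cos 25.8° × (20° × π/180) = 6371 × 0.9003 × 0.3491 ≈ 2000 km.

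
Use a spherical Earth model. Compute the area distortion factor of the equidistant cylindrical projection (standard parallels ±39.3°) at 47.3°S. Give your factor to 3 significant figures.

1.14

The equidistant cylindrical projection with φ₀ = 39.3° has h = 1 (meridians true) and k = cos φ₀ / cos φ along parallels.
Areal scale = h·k = 1 × cos φ₀ / cos φ; at 47.3°, h = 1.000, k = 1.141, so h·k = 1.141.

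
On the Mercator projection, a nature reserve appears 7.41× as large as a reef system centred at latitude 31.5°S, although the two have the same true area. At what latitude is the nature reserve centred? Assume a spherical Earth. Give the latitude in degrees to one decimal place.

Mercator areal scale is sec²φ, so apparent-area ratio = sec²φ₁ / sec²φ₂ = cos²φ₂ / cos²φ₁.
cos²φ₂ / cos²φ₁ = 7.41  ⇒  cos φ₁ = cos 31.5° / √7.41 = 0.8526/2.722 = 0.3132.
φ₁ = arccos(0.3132) ≈ 71.7°.

71.7°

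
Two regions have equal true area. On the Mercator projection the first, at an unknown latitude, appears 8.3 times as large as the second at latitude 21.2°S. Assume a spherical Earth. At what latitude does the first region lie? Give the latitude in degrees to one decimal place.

Mercator areal scale is sec²φ, so apparent-area ratio = sec²φ₁ / sec²φ₂ = cos²φ₂ / cos²φ₁.
cos²φ₂ / cos²φ₁ = 8.3  ⇒  cos φ₁ = cos 21.2° / √8.3 = 0.9323/2.881 = 0.3236.
φ₁ = arccos(0.3236) ≈ 71.1°.

71.1°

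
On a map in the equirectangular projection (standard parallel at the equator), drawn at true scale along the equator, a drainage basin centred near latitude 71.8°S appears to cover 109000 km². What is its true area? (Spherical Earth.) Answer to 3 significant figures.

34000 km²

For the equirectangular projection with φ₀ = 0 (plate carrée), h = 1 along meridians and k = sec φ along parallels.
Areal scale = h·k = 1 × sec φ; at 71.8°, h = 1.000, k = 3.202, so h·k = 3.202.
True area = apparent / (areal scale) = 109000 / 3.202 ≈ 34000 km².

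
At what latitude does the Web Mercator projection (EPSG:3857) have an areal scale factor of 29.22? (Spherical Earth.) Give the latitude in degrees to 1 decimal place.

79.3°

Mercator areal scale is sec²φ.
sec²φ = 29.22  ⇒  cos²φ = 0.03422  ⇒  cos φ = 0.1850.
φ = arccos(0.1850) ≈ 79.3°.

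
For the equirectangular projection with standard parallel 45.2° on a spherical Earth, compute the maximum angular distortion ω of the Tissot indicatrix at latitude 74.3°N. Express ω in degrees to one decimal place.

With standard parallel φ₀ = 45.2°, the equirectangular projection gives x = Rλ cos φ₀, y = Rφ, so h = 1 and k = cos 45.2° / cos φ.
At 74.3°: h = 1.000, k = 2.604; principal scales a = 2.604, b = 1.000.
sin(ω/2) = (a − b)/(a + b) = 1.604/3.604 = 0.4451, so ω = 2 arcsin(0.4451) ≈ 52.9°.

52.9°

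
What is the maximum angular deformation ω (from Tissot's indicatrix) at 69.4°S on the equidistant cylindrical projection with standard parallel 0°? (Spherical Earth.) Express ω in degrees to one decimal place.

57.3°

Plate carrée maps x = Rλ, y = Rφ. The meridian scale is h = 1 and the parallel scale is k = 1/cos φ = sec φ.
At 69.4°: h = 1.000, k = 2.842; principal scales a = 2.842, b = 1.000.
sin(ω/2) = (a − b)/(a + b) = 1.842/3.842 = 0.4795, so ω = 2 arcsin(0.4795) ≈ 57.3°.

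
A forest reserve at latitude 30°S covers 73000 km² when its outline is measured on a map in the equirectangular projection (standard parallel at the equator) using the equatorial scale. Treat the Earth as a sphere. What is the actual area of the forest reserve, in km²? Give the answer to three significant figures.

63200 km²

For the equirectangular projection with φ₀ = 0 (plate carrée), h = 1 along meridians and k = sec φ along parallels.
Areal scale = h·k = 1 × sec φ; at 30°, h = 1.000, k = 1.155, so h·k = 1.155.
True area = apparent / (areal scale) = 73000 / 1.155 ≈ 63200 km².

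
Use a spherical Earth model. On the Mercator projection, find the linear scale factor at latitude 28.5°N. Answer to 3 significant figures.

For Mercator, h = k = sec φ (a conformal cylindrical projection has a single point scale, 1/cos φ).
k = 1/cos 28.5° = 1/0.8788 = 1.138.

1.14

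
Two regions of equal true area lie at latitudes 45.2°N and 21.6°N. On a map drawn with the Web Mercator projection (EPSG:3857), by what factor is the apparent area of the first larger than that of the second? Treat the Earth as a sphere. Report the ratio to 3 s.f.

Mercator areal scale is sec²φ.
At 45.2°: sec²(45.2°) = 1/0.7046² = 2.014.
At 21.6°: sec²(21.6°) = 1/0.9298² = 1.157.
Ratio = 2.014/1.157 = cos²(21.6°)/cos²(45.2°) ≈ 1.74.

1.74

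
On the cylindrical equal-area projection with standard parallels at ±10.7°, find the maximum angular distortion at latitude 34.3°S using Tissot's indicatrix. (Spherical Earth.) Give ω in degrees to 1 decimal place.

For cylindrical equal-area with standard parallel φ₀, h = cos φ / cos φ₀ and k = cos φ₀ / cos φ, so h·k = 1.
At 34.3°: h = 0.8407, k = 1.189; principal scales a = 1.189, b = 0.8407.
sin(ω/2) = (a − b)/(a + b) = 0.3487/2.030 = 0.1718, so ω = 2 arcsin(0.1718) ≈ 19.8°.

19.8°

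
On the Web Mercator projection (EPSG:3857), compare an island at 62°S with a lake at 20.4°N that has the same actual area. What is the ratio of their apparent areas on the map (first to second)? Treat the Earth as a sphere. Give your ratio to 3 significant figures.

3.99

Mercator areal scale is sec²φ.
At 62°: sec²(62°) = 1/0.4695² = 4.537.
At 20.4°: sec²(20.4°) = 1/0.9373² = 1.138.
Ratio = 4.537/1.138 = cos²(20.4°)/cos²(62°) ≈ 3.99.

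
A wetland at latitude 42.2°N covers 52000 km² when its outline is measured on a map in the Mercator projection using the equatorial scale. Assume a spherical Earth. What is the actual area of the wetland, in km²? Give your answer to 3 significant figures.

28500 km²

The Mercator projection is conformal; its linear scale factor is the same in every direction and equals sec φ = 1/cos φ.
Areal scale = k² = sec²φ = 1/cos²(42.2°) = 1/0.7408² = 1.822.
True area = apparent / (areal scale) = 52000 / 1.822 ≈ 28500 km².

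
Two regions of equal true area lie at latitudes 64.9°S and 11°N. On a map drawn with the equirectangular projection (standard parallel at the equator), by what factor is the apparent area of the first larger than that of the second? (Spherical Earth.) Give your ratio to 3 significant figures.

2.31

Plate carrée maps x = Rλ, y = Rφ. The meridian scale is h = 1 and the parallel scale is k = 1/cos φ = sec φ.
Areal scale at 64.9°: h·k = 1.000 × 2.357 = 2.357.
Areal scale at 11°: h·k = 1.000 × 1.019 = 1.019.
Ratio = 2.357/1.019 ≈ 2.31.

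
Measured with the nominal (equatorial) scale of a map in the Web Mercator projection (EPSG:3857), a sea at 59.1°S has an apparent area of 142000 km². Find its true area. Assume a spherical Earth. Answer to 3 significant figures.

For Mercator, h = k = sec φ (a conformal cylindrical projection has a single point scale, 1/cos φ).
Areal scale = k² = sec²φ = 1/cos²(59.1°) = 1/0.5135² = 3.792.
True area = apparent / (areal scale) = 142000 / 3.792 ≈ 37400 km².

37400 km²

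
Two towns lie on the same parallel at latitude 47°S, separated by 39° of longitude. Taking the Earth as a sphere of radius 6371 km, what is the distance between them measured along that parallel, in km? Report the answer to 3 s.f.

2960 km

Arc length along a parallel = R cos φ · Δλ (with Δλ in radians).
= 6371 × cos 47° × (39° × π/180) = 6371 × 0.6820 × 0.6807 ≈ 2960 km.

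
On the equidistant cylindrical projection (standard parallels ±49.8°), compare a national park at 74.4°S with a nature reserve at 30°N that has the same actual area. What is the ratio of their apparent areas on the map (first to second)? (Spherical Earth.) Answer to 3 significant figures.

With standard parallel φ₀ = 49.8°, the equirectangular projection gives x = Rλ cos φ₀, y = Rφ, so h = 1 and k = cos 49.8° / cos φ.
Areal scale at 74.4°: h·k = 1.000 × 2.400 = 2.400.
Areal scale at 30°: h·k = 1.000 × 0.7453 = 0.7453.
Ratio = 2.400/0.7453 ≈ 3.22.

3.22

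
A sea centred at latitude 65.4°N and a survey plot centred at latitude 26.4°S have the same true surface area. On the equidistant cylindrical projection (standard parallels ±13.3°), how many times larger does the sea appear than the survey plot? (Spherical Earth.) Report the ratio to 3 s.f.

With standard parallel φ₀ = 13.3°, the equirectangular projection gives x = Rλ cos φ₀, y = Rφ, so h = 1 and k = cos 13.3° / cos φ.
Areal scale at 65.4°: h·k = 1.000 × 2.338 = 2.338.
Areal scale at 26.4°: h·k = 1.000 × 1.086 = 1.086.
Ratio = 2.338/1.086 ≈ 2.15.

2.15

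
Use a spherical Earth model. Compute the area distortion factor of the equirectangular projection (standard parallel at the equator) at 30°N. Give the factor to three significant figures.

1.15

For the equirectangular projection with φ₀ = 0 (plate carrée), h = 1 along meridians and k = sec φ along parallels.
Areal scale = h·k = 1 × sec φ; at 30°, h = 1.000, k = 1.155, so h·k = 1.155.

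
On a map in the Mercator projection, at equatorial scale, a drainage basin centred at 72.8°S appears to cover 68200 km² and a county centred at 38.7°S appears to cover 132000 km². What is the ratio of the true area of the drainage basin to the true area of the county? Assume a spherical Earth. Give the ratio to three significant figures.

Mercator's areal exaggeration is sec²φ; hence true area = (apparent area) · cos²φ.
True area of drainage basin: 68200 × cos²(72.8°) = 68200 × 0.08744 = 5964 km².
True area of county: 132000 × cos²(38.7°) = 132000 × 0.6091 = 80400 km².
Ratio = 5964 / 80400 ≈ 0.0742.

0.0742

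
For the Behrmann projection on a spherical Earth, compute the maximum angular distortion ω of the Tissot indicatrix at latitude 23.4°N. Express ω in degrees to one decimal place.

6.6°

Behrmann is a cylindrical equal-area projection with standard parallels at ±30°. A cylindrical equal-area projection with standard parallel φ₀ has meridian scale h = cos φ / cos φ₀ and parallel scale k = cos φ₀ / cos φ (so areas are preserved, h·k = 1).
At 23.4°: h = 1.060, k = 0.9436; principal scales a = 1.060, b = 0.9436.
sin(ω/2) = (a − b)/(a + b) = 0.1161/2.003 = 0.05795, so ω = 2 arcsin(0.05795) ≈ 6.6°.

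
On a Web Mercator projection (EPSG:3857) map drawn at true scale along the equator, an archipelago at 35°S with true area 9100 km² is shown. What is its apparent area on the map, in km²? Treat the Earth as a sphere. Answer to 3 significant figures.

For Mercator, h = k = sec φ (a conformal cylindrical projection has a single point scale, 1/cos φ).
Areal scale = k² = sec²φ = 1/cos²(35°) = 1/0.8192² = 1.490.
Apparent area = 9100 × 1.490 ≈ 13600 km².

13600 km²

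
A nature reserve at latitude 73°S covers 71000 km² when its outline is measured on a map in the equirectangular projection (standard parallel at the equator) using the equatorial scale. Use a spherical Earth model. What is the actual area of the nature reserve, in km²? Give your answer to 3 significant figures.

For the equirectangular projection with φ₀ = 0 (plate carrée), h = 1 along meridians and k = sec φ along parallels.
Areal scale = h·k = 1 × sec φ; at 73°, h = 1.000, k = 3.420, so h·k = 3.420.
True area = apparent / (areal scale) = 71000 / 3.420 ≈ 20800 km².

20800 km²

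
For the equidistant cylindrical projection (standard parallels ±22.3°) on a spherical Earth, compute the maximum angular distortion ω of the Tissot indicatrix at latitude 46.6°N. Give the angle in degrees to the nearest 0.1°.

17.0°

With standard parallel φ₀ = 22.3°, the equirectangular projection gives x = Rλ cos φ₀, y = Rφ, so h = 1 and k = cos 22.3° / cos φ.
At 46.6°: h = 1.000, k = 1.347; principal scales a = 1.347, b = 1.000.
sin(ω/2) = (a − b)/(a + b) = 0.3466/2.347 = 0.1477, so ω = 2 arcsin(0.1477) ≈ 17.0°.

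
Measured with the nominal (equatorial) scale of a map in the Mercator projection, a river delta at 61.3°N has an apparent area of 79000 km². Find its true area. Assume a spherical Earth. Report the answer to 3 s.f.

For Mercator, h = k = sec φ (a conformal cylindrical projection has a single point scale, 1/cos φ).
Areal scale = k² = sec²φ = 1/cos²(61.3°) = 1/0.4802² = 4.336.
True area = apparent / (areal scale) = 79000 / 4.336 ≈ 18200 km².

18200 km²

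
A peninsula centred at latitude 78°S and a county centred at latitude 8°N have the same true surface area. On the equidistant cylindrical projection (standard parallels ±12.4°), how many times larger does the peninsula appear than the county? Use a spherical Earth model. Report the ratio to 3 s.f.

4.76

With standard parallel φ₀ = 12.4°, the equirectangular projection gives x = Rλ cos φ₀, y = Rφ, so h = 1 and k = cos 12.4° / cos φ.
Areal scale at 78°: h·k = 1.000 × 4.698 = 4.698.
Areal scale at 8°: h·k = 1.000 × 0.9863 = 0.9863.
Ratio = 4.698/0.9863 ≈ 4.76.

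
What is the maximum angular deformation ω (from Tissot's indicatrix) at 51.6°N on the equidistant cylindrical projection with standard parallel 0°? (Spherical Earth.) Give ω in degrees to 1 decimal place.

In the plate carrée (x = Rλ, y = Rφ), meridians are true-scale (h = 1) and parallels are stretched by k = sec φ.
At 51.6°: h = 1.000, k = 1.610; principal scales a = 1.610, b = 1.000.
sin(ω/2) = (a − b)/(a + b) = 0.6099/2.610 = 0.2337, so ω = 2 arcsin(0.2337) ≈ 27.0°.

27.0°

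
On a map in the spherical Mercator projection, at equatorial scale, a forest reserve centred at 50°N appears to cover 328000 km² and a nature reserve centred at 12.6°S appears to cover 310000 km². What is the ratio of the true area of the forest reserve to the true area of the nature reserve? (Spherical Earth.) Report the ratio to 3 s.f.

On Mercator the areal scale is sec²φ, so true area = apparent × cos²φ.
True area of forest reserve: 328000 × cos²(50°) = 328000 × 0.4132 = 135500 km².
True area of nature reserve: 310000 × cos²(12.6°) = 310000 × 0.9524 = 295200 km².
Ratio = 135500 / 295200 ≈ 0.459.

0.459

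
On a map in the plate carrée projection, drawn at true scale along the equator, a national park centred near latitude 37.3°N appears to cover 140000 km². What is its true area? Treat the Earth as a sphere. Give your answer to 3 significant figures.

111000 km²

In the plate carrée (x = Rλ, y = Rφ), meridians are true-scale (h = 1) and parallels are stretched by k = sec φ.
Areal scale = h·k = 1 × sec φ; at 37.3°, h = 1.000, k = 1.257, so h·k = 1.257.
True area = apparent / (areal scale) = 140000 / 1.257 ≈ 111000 km².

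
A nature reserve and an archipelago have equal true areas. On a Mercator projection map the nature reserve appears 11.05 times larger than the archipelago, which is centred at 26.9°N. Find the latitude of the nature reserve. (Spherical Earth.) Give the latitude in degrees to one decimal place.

For equal true areas on Mercator, apparent areas scale as sec²φ, so the ratio is cos²φ₂ / cos²φ₁.
cos²φ₂ / cos²φ₁ = 11.05  ⇒  cos φ₁ = cos 26.9° / √11.05 = 0.8918/3.324 = 0.2683.
φ₁ = arccos(0.2683) ≈ 74.4°.

74.4°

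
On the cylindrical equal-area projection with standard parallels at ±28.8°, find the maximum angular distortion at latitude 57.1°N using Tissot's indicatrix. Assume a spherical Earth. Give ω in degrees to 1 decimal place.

52.8°

Cylindrical equal-area (φ₀ = 28.8°): h = cos φ / cos 28.8° along meridians, k = cos 28.8° / cos φ along parallels; h·k = 1.
At 57.1°: h = 0.6198, k = 1.613; principal scales a = 1.613, b = 0.6198.
sin(ω/2) = (a − b)/(a + b) = 0.9935/2.233 = 0.4449, so ω = 2 arcsin(0.4449) ≈ 52.8°.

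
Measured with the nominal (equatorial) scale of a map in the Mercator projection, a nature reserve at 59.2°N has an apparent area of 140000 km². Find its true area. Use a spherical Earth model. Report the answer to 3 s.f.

36700 km²

Mercator is conformal, so the point scale is isotropic: h = k = sec φ = 1/cos φ.
Areal scale = k² = sec²φ = 1/cos²(59.2°) = 1/0.5120² = 3.814.
True area = apparent / (areal scale) = 140000 / 3.814 ≈ 36700 km².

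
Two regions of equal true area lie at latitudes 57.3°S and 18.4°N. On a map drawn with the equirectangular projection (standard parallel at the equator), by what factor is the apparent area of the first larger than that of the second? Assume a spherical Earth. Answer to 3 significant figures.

Plate carrée maps x = Rλ, y = Rφ. The meridian scale is h = 1 and the parallel scale is k = 1/cos φ = sec φ.
Areal scale at 57.3°: h·k = 1.000 × 1.851 = 1.851.
Areal scale at 18.4°: h·k = 1.000 × 1.054 = 1.054.
Ratio = 1.851/1.054 ≈ 1.76.

1.76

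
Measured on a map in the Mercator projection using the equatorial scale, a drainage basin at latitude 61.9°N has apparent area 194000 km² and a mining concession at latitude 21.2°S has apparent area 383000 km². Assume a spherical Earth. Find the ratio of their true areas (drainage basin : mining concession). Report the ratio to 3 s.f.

0.129

On Mercator the areal scale is sec²φ, so true area = apparent × cos²φ.
True area of drainage basin: 194000 × cos²(61.9°) = 194000 × 0.2219 = 43040 km².
True area of mining concession: 383000 × cos²(21.2°) = 383000 × 0.8692 = 332900 km².
Ratio = 43040 / 332900 ≈ 0.129.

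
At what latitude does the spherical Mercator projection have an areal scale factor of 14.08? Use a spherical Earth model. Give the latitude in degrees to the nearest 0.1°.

Mercator areal scale is sec²φ.
sec²φ = 14.08  ⇒  cos²φ = 0.07102  ⇒  cos φ = 0.2665.
φ = arccos(0.2665) ≈ 74.5°.

74.5°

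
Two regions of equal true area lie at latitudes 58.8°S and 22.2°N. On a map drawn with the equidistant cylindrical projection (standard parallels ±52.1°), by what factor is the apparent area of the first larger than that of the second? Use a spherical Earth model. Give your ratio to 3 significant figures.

With standard parallel φ₀ = 52.1°, the equirectangular projection gives x = Rλ cos φ₀, y = Rφ, so h = 1 and k = cos 52.1° / cos φ.
Areal scale at 58.8°: h·k = 1.000 × 1.186 = 1.186.
Areal scale at 22.2°: h·k = 1.000 × 0.6635 = 0.6635.
Ratio = 1.186/0.6635 ≈ 1.79.

1.79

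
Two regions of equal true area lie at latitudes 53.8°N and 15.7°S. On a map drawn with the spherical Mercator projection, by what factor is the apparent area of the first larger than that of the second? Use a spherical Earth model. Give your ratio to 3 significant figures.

2.66

On Mercator, area is exaggerated by sec²φ = 1/cos²φ.
At 53.8°: sec²(53.8°) = 1/0.5906² = 2.867.
At 15.7°: sec²(15.7°) = 1/0.9627² = 1.079.
Ratio = 2.867/1.079 = cos²(15.7°)/cos²(53.8°) ≈ 2.66.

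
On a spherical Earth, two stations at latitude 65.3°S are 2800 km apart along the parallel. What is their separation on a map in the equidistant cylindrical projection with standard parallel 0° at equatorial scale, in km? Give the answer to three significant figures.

6700 km

Plate carrée maps x = Rλ, y = Rφ. The meridian scale is h = 1 and the parallel scale is k = 1/cos φ = sec φ.
Along the parallel, k = sec 65.3° = 1/0.4179 = 2.393.
Map distance = 2800 × 2.393 ≈ 6700 km.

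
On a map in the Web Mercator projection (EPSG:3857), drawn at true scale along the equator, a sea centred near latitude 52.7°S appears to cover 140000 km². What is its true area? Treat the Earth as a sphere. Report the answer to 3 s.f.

For Mercator, h = k = sec φ (a conformal cylindrical projection has a single point scale, 1/cos φ).
Areal scale = k² = sec²φ = 1/cos²(52.7°) = 1/0.6060² = 2.723.
True area = apparent / (areal scale) = 140000 / 2.723 ≈ 51400 km².

51400 km²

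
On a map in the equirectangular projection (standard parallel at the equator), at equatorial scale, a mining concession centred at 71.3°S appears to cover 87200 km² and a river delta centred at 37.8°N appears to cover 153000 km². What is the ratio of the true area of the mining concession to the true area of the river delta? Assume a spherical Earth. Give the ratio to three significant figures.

0.231

On the plate carrée, areal scale = h·k = 1 × sec φ, so true area = apparent × cos φ.
True area of mining concession: 87200 × cos(71.3°) = 87200 × 0.3206 = 27960 km².
True area of river delta: 153000 × cos(37.8°) = 153000 × 0.7902 = 120900 km².
Ratio = 27960 / 120900 ≈ 0.231.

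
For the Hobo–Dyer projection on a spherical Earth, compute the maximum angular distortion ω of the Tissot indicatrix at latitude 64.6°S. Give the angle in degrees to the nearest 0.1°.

66.4°

The Hobo–Dyer projection is cylindrical equal-area with φ₀ = 37.5°. For cylindrical equal-area with standard parallel φ₀, h = cos φ / cos φ₀ and k = cos φ₀ / cos φ, so h·k = 1.
At 64.6°: h = 0.5407, k = 1.850; principal scales a = 1.850, b = 0.5407.
sin(ω/2) = (a − b)/(a + b) = 1.309/2.390 = 0.5476, so ω = 2 arcsin(0.5476) ≈ 66.4°.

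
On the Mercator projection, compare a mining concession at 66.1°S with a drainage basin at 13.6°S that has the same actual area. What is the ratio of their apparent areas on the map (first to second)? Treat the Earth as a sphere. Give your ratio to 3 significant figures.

5.76

Mercator is conformal with k = sec φ, so areal scale = k² = sec²φ.
At 66.1°: sec²(66.1°) = 1/0.4051² = 6.092.
At 13.6°: sec²(13.6°) = 1/0.9720² = 1.059.
Ratio = 6.092/1.059 = cos²(13.6°)/cos²(66.1°) ≈ 5.76.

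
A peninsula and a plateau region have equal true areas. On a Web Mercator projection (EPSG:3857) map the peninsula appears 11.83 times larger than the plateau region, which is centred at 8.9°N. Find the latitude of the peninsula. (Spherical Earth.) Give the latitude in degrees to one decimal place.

73.3°

Mercator areal scale is sec²φ, so apparent-area ratio = sec²φ₁ / sec²φ₂ = cos²φ₂ / cos²φ₁.
cos²φ₂ / cos²φ₁ = 11.83  ⇒  cos φ₁ = cos 8.9° / √11.83 = 0.9880/3.439 = 0.2872.
φ₁ = arccos(0.2872) ≈ 73.3°.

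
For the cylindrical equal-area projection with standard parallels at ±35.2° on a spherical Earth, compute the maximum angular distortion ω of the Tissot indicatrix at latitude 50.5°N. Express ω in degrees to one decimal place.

28.4°

Cylindrical equal-area (φ₀ = 35.2°): h = cos φ / cos 35.2° along meridians, k = cos 35.2° / cos φ along parallels; h·k = 1.
At 50.5°: h = 0.7784, k = 1.285; principal scales a = 1.285, b = 0.7784.
sin(ω/2) = (a − b)/(a + b) = 0.5062/2.063 = 0.2454, so ω = 2 arcsin(0.2454) ≈ 28.4°.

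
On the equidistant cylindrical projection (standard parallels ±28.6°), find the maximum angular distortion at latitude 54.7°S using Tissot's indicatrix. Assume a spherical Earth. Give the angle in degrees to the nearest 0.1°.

The equidistant cylindrical projection with φ₀ = 28.6° has h = 1 (meridians true) and k = cos φ₀ / cos φ along parallels.
At 54.7°: h = 1.000, k = 1.519; principal scales a = 1.519, b = 1.000.
sin(ω/2) = (a − b)/(a + b) = 0.5194/2.519 = 0.2062, so ω = 2 arcsin(0.2062) ≈ 23.8°.

23.8°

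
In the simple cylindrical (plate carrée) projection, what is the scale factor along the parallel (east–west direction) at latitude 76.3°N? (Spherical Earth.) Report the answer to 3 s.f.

Plate carrée maps x = Rλ, y = Rφ. The meridian scale is h = 1 and the parallel scale is k = 1/cos φ = sec φ.
k = 1/cos 76.3° = 1/0.2368 = 4.222.

4.22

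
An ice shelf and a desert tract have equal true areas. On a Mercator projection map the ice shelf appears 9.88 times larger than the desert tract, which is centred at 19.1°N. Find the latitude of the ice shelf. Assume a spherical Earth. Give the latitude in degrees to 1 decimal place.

On Mercator, (apparent₁)/(apparent₂) = sec²φ₁ / sec²φ₂ when true areas are equal.
cos²φ₂ / cos²φ₁ = 9.88  ⇒  cos φ₁ = cos 19.1° / √9.88 = 0.9449/3.143 = 0.3006.
φ₁ = arccos(0.3006) ≈ 72.5°.

72.5°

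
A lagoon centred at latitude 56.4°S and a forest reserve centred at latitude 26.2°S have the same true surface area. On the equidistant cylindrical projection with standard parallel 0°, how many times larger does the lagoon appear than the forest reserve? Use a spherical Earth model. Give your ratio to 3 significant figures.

1.62

Plate carrée maps x = Rλ, y = Rφ. The meridian scale is h = 1 and the parallel scale is k = 1/cos φ = sec φ.
Areal scale at 56.4°: h·k = 1.000 × 1.807 = 1.807.
Areal scale at 26.2°: h·k = 1.000 × 1.115 = 1.115.
Ratio = 1.807/1.115 ≈ 1.62.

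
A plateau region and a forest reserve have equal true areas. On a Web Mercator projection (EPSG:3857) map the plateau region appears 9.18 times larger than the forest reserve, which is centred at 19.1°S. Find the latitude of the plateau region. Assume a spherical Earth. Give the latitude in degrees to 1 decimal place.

Mercator areal scale is sec²φ, so apparent-area ratio = sec²φ₁ / sec²φ₂ = cos²φ₂ / cos²φ₁.
cos²φ₂ / cos²φ₁ = 9.18  ⇒  cos φ₁ = cos 19.1° / √9.18 = 0.9449/3.030 = 0.3119.
φ₁ = arccos(0.3119) ≈ 71.8°.

71.8°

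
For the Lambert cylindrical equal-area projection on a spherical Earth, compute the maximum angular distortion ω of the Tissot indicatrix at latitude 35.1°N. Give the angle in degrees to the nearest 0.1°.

The Lambert cylindrical equal-area projection is the cylindrical equal-area projection with its standard parallel at the equator (φ₀ = 0). Cylindrical equal-area (φ₀ = 0°): h = cos φ / cos 0° along meridians, k = cos 0° / cos φ along parallels; h·k = 1.
At 35.1°: h = 0.8181, k = 1.222; principal scales a = 1.222, b = 0.8181.
sin(ω/2) = (a − b)/(a + b) = 0.4041/2.040 = 0.1981, so ω = 2 arcsin(0.1981) ≈ 22.8°.

22.8°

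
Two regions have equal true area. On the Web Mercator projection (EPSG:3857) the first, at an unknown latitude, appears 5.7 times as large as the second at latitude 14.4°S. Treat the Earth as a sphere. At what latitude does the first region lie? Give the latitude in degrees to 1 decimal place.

Mercator areal scale is sec²φ, so apparent-area ratio = sec²φ₁ / sec²φ₂ = cos²φ₂ / cos²φ₁.
cos²φ₂ / cos²φ₁ = 5.7  ⇒  cos φ₁ = cos 14.4° / √5.7 = 0.9686/2.387 = 0.4057.
φ₁ = arccos(0.4057) ≈ 66.1°.

66.1°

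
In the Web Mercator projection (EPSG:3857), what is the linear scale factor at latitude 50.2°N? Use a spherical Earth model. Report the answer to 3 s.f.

1.56

Mercator is conformal, so the point scale is isotropic: h = k = sec φ = 1/cos φ.
k = 1/cos 50.2° = 1/0.6401 = 1.562.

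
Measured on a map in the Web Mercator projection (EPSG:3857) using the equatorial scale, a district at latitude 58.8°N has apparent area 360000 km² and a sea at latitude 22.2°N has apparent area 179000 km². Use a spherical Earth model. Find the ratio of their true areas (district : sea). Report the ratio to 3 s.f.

0.630

On Mercator the areal scale is sec²φ, so true area = apparent × cos²φ.
True area of district: 360000 × cos²(58.8°) = 360000 × 0.2684 = 96610 km².
True area of sea: 179000 × cos²(22.2°) = 179000 × 0.8572 = 153400 km².
Ratio = 96610 / 153400 ≈ 0.630.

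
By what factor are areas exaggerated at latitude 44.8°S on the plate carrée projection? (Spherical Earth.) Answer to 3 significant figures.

Plate carrée maps x = Rλ, y = Rφ. The meridian scale is h = 1 and the parallel scale is k = 1/cos φ = sec φ.
Areal scale = h·k = 1 × sec φ; at 44.8°, h = 1.000, k = 1.409, so h·k = 1.409.

1.41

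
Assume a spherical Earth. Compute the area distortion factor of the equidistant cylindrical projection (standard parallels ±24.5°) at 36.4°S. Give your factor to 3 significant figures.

The equidistant cylindrical projection with φ₀ = 24.5° has h = 1 (meridians true) and k = cos φ₀ / cos φ along parallels.
Areal scale = h·k = 1 × cos φ₀ / cos φ; at 36.4°, h = 1.000, k = 1.131, so h·k = 1.131.

1.13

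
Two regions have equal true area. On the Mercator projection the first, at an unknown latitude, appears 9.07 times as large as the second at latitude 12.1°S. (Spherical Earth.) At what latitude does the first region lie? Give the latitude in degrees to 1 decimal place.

71.1°

Mercator areal scale is sec²φ, so apparent-area ratio = sec²φ₁ / sec²φ₂ = cos²φ₂ / cos²φ₁.
cos²φ₂ / cos²φ₁ = 9.07  ⇒  cos φ₁ = cos 12.1° / √9.07 = 0.9778/3.012 = 0.3247.
φ₁ = arccos(0.3247) ≈ 71.1°.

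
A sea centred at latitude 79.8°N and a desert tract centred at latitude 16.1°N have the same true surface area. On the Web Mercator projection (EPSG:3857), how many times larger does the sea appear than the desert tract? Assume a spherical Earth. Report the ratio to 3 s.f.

29.4

Mercator is conformal with k = sec φ, so areal scale = k² = sec²φ.
At 79.8°: sec²(79.8°) = 1/0.1771² = 31.89.
At 16.1°: sec²(16.1°) = 1/0.9608² = 1.083.
Ratio = 31.89/1.083 = cos²(16.1°)/cos²(79.8°) ≈ 29.4.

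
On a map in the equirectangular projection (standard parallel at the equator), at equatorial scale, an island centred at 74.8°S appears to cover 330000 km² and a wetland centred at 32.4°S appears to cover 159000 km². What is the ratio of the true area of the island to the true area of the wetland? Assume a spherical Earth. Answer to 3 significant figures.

0.644

Plate carrée has h = 1 and k = sec φ, giving areal scale sec φ; true area = (apparent area) · cos φ.
True area of island: 330000 × cos(74.8°) = 330000 × 0.2622 = 86520 km².
True area of wetland: 159000 × cos(32.4°) = 159000 × 0.8443 = 134200 km².
Ratio = 86520 / 134200 ≈ 0.644.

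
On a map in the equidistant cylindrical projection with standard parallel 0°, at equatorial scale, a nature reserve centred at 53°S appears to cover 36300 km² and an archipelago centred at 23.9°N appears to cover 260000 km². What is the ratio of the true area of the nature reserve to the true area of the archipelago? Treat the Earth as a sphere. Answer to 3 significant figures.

On the plate carrée, areal scale = h·k = 1 × sec φ, so true area = apparent × cos φ.
True area of nature reserve: 36300 × cos(53°) = 36300 × 0.6018 = 21850 km².
True area of archipelago: 260000 × cos(23.9°) = 260000 × 0.9143 = 237700 km².
Ratio = 21850 / 237700 ≈ 0.0919.

0.0919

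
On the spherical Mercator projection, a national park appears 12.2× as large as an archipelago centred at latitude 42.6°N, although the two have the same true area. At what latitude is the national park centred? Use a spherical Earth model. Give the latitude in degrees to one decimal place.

On Mercator, (apparent₁)/(apparent₂) = sec²φ₁ / sec²φ₂ when true areas are equal.
cos²φ₂ / cos²φ₁ = 12.2  ⇒  cos φ₁ = cos 42.6° / √12.2 = 0.7361/3.493 = 0.2107.
φ₁ = arccos(0.2107) ≈ 77.8°.

77.8°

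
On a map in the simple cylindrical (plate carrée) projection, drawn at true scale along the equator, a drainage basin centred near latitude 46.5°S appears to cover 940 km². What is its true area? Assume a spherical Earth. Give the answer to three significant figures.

647 km²

In the plate carrée (x = Rλ, y = Rφ), meridians are true-scale (h = 1) and parallels are stretched by k = sec φ.
Areal scale = h·k = 1 × sec φ; at 46.5°, h = 1.000, k = 1.453, so h·k = 1.453.
True area = apparent / (areal scale) = 940 / 1.453 ≈ 647 km².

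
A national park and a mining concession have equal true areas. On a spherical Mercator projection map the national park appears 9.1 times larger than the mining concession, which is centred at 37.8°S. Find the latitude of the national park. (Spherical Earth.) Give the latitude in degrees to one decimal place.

For equal true areas on Mercator, apparent areas scale as sec²φ, so the ratio is cos²φ₂ / cos²φ₁.
cos²φ₂ / cos²φ₁ = 9.1  ⇒  cos φ₁ = cos 37.8° / √9.1 = 0.7902/3.017 = 0.2619.
φ₁ = arccos(0.2619) ≈ 74.8°.

74.8°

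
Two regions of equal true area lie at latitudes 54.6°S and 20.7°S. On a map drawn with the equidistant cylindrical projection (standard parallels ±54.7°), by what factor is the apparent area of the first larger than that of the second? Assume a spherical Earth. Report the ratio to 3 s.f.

In the equirectangular projection with standard parallel φ₀ = 54.7° (x = Rλ cos φ₀, y = Rφ), meridians are true-scale (h = 1) and the parallel scale is k = cos φ₀ / cos φ.
Areal scale at 54.6°: h·k = 1.000 × 0.9975 = 0.9975.
Areal scale at 20.7°: h·k = 1.000 × 0.6177 = 0.6177.
Ratio = 0.9975/0.6177 ≈ 1.61.

1.61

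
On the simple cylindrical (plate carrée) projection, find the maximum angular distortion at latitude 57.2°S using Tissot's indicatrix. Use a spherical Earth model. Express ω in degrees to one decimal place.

For the equirectangular projection with φ₀ = 0 (plate carrée), h = 1 along meridians and k = sec φ along parallels.
At 57.2°: h = 1.000, k = 1.846; principal scales a = 1.846, b = 1.000.
sin(ω/2) = (a − b)/(a + b) = 0.8460/2.846 = 0.2973, so ω = 2 arcsin(0.2973) ≈ 34.6°.

34.6°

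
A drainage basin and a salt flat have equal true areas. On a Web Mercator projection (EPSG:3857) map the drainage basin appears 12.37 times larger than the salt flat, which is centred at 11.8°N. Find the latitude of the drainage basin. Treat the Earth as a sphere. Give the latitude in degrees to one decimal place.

On Mercator, (apparent₁)/(apparent₂) = sec²φ₁ / sec²φ₂ when true areas are equal.
cos²φ₂ / cos²φ₁ = 12.37  ⇒  cos φ₁ = cos 11.8° / √12.37 = 0.9789/3.517 = 0.2783.
φ₁ = arccos(0.2783) ≈ 73.8°.

73.8°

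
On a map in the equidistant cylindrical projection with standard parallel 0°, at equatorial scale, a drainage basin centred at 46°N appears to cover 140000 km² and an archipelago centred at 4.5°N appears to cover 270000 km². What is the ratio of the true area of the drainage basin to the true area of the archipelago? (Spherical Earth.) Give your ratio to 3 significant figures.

On the plate carrée, areal scale = h·k = 1 × sec φ, so true area = apparent × cos φ.
True area of drainage basin: 140000 × cos(46°) = 140000 × 0.6947 = 97250 km².
True area of archipelago: 270000 × cos(4.5°) = 270000 × 0.9969 = 269200 km².
Ratio = 97250 / 269200 ≈ 0.361.

0.361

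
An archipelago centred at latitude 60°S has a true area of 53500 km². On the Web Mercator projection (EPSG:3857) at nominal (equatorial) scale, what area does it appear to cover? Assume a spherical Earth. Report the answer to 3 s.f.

214000 km²

The Mercator projection is conformal; its linear scale factor is the same in every direction and equals sec φ = 1/cos φ.
Areal scale = k² = sec²φ = 1/cos²(60°) = 1/0.5000² = 4.000.
Apparent area = 53500 × 4.000 ≈ 214000 km².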